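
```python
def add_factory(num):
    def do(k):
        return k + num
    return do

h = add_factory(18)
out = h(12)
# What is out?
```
30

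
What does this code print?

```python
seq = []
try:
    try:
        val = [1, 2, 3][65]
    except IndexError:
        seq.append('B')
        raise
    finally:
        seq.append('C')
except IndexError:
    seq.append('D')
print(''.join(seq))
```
BCD

finally runs before re-raised exception propagates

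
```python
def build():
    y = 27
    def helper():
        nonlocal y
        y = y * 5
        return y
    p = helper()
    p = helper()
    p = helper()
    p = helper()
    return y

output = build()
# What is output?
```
16875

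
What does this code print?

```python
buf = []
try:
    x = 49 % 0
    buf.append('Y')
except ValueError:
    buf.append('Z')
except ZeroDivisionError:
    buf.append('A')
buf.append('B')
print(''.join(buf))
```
AB

ZeroDivisionError is caught by its specific handler, not ValueError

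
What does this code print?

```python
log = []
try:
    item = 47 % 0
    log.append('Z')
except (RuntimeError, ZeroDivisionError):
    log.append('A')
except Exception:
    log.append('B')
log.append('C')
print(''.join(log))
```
AC

ZeroDivisionError matches tuple containing it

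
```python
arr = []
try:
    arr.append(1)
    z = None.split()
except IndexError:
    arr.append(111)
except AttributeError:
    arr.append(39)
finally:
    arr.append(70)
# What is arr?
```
[1, 39, 70]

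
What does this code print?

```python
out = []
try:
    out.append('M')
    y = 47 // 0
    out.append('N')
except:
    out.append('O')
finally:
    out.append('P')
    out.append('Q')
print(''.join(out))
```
MOPQ

Code before exception runs, then except, then all of finally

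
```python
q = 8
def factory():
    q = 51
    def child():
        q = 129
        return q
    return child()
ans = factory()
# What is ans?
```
129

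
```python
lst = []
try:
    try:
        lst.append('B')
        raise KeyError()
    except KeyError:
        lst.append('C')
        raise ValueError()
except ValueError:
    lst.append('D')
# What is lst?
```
['B', 'C', 'D']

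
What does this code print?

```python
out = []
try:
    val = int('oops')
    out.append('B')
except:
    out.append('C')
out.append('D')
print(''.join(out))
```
CD

Exception raised in try, caught by bare except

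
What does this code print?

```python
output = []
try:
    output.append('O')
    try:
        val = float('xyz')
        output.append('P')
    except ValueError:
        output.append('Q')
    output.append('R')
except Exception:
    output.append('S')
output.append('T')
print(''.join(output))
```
OQRT

Inner exception caught by inner handler, outer continues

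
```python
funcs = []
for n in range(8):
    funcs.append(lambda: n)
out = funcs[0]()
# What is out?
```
7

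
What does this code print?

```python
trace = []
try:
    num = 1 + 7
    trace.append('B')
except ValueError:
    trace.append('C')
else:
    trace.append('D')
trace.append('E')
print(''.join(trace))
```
BDE

else block runs when no exception occurs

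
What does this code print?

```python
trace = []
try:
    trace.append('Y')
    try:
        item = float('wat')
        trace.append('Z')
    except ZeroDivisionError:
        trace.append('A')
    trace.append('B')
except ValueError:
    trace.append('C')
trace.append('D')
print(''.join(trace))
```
YCD

Inner handler doesn't match, propagates to outer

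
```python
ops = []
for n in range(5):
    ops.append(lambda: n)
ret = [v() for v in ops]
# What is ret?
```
[4, 4, 4, 4, 4]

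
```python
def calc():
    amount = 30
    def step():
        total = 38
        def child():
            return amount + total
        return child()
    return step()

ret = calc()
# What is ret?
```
68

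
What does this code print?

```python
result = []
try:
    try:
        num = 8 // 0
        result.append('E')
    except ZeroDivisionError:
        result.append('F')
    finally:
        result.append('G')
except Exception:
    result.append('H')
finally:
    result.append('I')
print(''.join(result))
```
FGI

Both finally blocks run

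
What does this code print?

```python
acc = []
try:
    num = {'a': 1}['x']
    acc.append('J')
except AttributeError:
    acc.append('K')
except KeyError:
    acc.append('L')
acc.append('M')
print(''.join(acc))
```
LM

KeyError is caught by its specific handler, not AttributeError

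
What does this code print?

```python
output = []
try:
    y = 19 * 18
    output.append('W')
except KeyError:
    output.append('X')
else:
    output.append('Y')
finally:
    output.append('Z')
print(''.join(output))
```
WYZ

else runs before finally when no exception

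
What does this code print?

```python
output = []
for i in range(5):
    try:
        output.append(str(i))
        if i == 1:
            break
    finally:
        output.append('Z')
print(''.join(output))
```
0Z1Z

finally runs even when breaking out of loop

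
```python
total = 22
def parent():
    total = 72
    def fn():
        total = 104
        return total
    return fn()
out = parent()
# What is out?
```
104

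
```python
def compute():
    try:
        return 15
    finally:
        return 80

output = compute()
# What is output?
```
80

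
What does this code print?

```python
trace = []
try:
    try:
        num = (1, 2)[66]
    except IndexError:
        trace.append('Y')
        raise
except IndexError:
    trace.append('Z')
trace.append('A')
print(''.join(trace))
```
YZA

raise without argument re-raises current exception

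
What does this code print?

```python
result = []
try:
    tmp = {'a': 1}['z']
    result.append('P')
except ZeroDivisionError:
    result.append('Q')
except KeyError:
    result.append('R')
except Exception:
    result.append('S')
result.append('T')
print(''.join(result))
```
RT

KeyError matches before generic Exception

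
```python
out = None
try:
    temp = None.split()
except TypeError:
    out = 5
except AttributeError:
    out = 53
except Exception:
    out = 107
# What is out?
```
53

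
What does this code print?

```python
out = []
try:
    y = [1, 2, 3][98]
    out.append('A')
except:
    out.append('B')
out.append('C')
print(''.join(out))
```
BC

Exception raised in try, caught by bare except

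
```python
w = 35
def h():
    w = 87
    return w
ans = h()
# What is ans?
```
87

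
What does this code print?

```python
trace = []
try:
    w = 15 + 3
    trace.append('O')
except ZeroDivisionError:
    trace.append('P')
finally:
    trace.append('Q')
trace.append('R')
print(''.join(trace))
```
OQR

finally runs after normal execution too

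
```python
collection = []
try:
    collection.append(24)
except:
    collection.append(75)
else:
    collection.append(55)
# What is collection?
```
[24, 55]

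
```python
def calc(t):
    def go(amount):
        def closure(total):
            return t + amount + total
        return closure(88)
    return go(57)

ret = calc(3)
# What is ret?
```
148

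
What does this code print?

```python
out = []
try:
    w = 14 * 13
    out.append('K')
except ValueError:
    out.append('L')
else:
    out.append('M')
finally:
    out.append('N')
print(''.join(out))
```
KMN

else runs before finally when no exception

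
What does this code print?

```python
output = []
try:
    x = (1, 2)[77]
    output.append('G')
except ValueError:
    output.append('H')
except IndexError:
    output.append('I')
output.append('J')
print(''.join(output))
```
IJ

IndexError is caught by its specific handler, not ValueError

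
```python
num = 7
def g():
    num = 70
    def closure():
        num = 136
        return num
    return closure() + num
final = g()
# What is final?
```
206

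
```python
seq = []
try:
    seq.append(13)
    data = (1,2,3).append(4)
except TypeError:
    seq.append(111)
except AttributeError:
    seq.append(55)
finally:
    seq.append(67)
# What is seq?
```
[13, 55, 67]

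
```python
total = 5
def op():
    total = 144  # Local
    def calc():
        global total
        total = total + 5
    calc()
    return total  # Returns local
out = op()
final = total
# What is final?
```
10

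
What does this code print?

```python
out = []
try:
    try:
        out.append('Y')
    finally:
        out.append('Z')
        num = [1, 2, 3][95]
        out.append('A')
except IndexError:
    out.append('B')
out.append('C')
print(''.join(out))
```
YZBC

Exception in inner finally caught by outer except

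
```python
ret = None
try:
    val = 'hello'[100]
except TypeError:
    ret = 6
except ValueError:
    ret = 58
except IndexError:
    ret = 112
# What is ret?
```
112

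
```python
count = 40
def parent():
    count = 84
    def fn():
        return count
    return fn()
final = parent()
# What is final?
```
84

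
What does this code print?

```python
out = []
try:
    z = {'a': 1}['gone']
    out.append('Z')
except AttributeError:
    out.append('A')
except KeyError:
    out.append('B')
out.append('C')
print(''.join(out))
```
BC

KeyError is caught by its specific handler, not AttributeError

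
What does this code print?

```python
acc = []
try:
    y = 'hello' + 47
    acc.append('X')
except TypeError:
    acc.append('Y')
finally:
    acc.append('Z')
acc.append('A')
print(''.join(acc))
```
YZA

finally always runs, even after exception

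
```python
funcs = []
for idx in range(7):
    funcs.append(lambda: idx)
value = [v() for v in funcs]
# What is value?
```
[6, 6, 6, 6, 6, 6, 6]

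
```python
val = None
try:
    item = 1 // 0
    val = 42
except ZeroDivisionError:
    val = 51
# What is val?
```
51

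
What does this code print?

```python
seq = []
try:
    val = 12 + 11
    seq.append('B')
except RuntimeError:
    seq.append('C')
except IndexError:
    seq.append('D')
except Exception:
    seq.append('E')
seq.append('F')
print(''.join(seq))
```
BF

No exception, try block completes normally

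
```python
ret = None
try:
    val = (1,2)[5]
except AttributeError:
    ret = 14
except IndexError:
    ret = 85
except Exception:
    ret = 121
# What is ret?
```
85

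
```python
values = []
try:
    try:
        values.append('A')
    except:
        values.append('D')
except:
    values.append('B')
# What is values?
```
['A']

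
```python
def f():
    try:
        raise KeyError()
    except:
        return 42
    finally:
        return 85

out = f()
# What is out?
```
85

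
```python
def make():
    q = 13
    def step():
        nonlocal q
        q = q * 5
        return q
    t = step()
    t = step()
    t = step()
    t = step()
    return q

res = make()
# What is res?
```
8125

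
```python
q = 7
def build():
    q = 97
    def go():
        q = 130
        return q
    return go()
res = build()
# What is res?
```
130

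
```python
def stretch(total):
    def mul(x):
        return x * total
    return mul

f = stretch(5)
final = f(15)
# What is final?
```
75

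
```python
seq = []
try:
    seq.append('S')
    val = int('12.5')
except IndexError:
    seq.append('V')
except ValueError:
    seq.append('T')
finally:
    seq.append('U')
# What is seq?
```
['S', 'T', 'U']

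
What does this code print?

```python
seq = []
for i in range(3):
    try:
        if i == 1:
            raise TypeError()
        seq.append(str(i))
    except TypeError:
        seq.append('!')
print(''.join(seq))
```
0!2

Exception on i=1 caught, loop continues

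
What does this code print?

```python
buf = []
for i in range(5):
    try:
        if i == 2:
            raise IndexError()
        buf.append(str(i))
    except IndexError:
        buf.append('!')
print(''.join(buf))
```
01!34

Exception on i=2 caught, loop continues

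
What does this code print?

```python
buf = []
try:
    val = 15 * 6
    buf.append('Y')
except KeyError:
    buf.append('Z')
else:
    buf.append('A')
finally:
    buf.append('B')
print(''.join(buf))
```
YAB

else runs before finally when no exception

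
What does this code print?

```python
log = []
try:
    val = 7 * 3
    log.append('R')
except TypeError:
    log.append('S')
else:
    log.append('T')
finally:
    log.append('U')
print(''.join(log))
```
RTU

else runs before finally when no exception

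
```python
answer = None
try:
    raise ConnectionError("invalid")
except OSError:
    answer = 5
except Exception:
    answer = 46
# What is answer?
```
5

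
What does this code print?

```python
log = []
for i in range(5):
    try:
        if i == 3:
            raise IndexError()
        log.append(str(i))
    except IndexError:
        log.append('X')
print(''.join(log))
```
012X4

Exception on i=3 caught, loop continues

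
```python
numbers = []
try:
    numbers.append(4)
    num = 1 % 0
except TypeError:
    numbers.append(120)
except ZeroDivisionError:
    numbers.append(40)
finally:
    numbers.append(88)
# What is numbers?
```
[4, 40, 88]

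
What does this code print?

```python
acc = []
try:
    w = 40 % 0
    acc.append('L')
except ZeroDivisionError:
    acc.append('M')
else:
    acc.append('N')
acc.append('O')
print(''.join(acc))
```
MO

else block skipped when exception is caught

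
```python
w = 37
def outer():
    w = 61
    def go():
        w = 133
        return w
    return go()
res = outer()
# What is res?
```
133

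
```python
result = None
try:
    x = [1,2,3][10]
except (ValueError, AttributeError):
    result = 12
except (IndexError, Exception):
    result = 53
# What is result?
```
53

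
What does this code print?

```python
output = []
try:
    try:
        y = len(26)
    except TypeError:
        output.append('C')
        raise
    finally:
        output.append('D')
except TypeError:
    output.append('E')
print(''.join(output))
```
CDE

finally runs before re-raised exception propagates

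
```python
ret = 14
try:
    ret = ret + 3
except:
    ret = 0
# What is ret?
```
17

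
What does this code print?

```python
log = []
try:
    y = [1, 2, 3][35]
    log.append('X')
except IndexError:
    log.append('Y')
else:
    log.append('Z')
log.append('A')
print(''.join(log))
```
YA

else block skipped when exception is caught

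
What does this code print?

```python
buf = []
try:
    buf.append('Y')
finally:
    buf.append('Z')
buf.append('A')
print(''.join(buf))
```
YZA

try/finally without except, no exception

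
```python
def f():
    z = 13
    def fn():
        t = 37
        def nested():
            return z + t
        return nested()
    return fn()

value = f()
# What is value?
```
50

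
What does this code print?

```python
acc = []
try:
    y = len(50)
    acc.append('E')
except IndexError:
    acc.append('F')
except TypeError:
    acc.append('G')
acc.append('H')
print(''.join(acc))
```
GH

TypeError is caught by its specific handler, not IndexError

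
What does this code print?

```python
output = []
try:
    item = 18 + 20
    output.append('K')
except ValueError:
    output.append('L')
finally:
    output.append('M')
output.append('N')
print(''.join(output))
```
KMN

finally runs after normal execution too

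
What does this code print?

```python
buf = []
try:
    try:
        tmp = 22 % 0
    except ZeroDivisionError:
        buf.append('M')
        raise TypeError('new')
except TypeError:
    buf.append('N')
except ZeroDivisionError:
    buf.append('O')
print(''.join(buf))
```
MN

New TypeError raised, caught by outer TypeError handler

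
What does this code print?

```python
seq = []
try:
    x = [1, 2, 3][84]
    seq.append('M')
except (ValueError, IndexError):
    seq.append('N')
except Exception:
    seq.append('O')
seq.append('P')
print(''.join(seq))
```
NP

IndexError matches tuple containing it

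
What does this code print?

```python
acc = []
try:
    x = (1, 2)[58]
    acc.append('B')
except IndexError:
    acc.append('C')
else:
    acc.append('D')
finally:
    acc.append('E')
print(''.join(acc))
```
CE

Exception: except runs, else skipped, finally runs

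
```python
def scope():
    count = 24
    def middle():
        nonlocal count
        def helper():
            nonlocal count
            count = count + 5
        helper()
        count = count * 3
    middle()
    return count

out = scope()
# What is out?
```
87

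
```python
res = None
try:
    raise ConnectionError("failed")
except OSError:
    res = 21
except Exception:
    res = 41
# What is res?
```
21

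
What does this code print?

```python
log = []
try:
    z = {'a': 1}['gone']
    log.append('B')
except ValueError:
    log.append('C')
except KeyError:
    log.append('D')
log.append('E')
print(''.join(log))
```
DE

KeyError is caught by its specific handler, not ValueError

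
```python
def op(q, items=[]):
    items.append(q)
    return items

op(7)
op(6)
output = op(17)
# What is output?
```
[7, 6, 17]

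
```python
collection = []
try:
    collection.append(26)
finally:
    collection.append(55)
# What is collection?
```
[26, 55]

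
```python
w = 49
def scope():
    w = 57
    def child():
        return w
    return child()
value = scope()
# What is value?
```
57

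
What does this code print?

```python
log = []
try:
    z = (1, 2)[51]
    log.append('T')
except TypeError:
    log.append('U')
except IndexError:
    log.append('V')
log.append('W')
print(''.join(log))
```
VW

IndexError is caught by its specific handler, not TypeError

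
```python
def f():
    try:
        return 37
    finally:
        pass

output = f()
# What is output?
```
37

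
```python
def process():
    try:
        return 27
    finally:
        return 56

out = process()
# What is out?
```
56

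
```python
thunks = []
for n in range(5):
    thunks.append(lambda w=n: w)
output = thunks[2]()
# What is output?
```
2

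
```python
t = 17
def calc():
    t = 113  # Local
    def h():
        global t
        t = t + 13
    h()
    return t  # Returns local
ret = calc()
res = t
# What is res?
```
30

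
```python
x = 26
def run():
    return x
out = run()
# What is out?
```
26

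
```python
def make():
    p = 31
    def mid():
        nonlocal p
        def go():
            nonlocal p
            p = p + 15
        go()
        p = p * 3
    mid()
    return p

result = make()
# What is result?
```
138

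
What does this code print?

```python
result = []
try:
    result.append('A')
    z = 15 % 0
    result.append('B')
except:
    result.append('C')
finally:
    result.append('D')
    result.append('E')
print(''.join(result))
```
ACDE

Code before exception runs, then except, then all of finally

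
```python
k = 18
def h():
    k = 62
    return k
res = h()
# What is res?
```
62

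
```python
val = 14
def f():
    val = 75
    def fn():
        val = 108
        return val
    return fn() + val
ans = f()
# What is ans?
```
183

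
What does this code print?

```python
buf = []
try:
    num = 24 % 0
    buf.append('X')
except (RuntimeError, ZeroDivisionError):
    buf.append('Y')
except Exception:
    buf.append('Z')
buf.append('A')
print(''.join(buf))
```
YA

ZeroDivisionError matches tuple containing it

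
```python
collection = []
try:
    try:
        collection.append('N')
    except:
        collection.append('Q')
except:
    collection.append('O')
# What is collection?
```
['N']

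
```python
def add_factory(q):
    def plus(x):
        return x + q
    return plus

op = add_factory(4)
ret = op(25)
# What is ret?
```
29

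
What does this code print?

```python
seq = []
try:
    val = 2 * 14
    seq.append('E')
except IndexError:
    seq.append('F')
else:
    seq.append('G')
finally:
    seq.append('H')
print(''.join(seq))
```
EGH

else runs before finally when no exception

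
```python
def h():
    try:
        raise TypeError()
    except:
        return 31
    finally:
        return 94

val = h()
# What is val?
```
94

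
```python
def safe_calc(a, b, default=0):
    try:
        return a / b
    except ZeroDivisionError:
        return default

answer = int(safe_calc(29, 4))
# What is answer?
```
7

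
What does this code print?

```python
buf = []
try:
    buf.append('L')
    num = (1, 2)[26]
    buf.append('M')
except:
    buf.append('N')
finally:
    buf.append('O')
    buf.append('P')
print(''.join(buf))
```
LNOP

Code before exception runs, then except, then all of finally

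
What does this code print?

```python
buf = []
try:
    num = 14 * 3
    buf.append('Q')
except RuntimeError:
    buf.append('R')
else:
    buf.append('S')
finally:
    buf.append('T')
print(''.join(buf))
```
QST

else runs before finally when no exception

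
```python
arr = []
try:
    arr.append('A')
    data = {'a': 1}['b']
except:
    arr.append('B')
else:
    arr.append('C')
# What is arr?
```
['A', 'B']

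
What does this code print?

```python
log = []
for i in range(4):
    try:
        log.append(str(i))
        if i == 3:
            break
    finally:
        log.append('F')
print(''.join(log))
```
0F1F2F3F

finally runs even when breaking out of loop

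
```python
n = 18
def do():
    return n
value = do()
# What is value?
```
18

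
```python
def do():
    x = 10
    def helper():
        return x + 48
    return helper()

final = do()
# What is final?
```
58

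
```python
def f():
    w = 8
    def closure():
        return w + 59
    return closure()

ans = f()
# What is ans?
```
67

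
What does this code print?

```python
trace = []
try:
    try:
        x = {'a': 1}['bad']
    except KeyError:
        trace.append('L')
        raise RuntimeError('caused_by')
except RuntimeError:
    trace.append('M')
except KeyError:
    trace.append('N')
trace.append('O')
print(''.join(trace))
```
LMO

RuntimeError raised and caught, original KeyError not re-raised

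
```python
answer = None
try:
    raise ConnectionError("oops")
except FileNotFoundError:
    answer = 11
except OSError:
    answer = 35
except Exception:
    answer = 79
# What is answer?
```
35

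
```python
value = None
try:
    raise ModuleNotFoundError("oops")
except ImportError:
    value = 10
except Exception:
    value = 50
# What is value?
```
10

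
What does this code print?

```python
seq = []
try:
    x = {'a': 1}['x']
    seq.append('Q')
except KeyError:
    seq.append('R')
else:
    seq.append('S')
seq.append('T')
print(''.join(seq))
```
RT

else block skipped when exception is caught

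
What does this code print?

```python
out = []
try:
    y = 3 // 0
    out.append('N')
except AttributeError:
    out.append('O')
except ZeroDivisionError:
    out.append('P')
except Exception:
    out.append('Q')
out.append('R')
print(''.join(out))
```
PR

ZeroDivisionError matches before generic Exception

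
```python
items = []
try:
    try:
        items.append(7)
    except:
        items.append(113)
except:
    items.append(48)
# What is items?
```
[7]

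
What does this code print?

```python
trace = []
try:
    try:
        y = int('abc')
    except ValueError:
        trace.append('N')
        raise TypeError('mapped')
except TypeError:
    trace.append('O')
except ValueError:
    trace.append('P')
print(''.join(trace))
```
NO

New TypeError raised, caught by outer TypeError handler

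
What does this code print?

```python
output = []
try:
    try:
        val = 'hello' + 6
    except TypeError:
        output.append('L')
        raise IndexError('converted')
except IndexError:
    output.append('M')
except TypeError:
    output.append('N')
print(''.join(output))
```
LM

New IndexError raised, caught by outer IndexError handler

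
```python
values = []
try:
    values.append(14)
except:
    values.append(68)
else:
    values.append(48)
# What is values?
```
[14, 48]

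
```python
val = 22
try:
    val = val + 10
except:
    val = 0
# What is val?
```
32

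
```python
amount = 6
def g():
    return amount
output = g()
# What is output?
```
6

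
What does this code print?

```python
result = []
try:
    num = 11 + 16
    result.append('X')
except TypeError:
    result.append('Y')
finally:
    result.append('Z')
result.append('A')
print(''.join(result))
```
XZA

finally runs after normal execution too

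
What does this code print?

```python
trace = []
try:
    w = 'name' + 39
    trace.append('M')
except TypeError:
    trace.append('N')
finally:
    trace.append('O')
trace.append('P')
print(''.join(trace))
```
NOP

finally always runs, even after exception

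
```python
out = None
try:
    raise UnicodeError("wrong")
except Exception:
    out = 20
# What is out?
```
20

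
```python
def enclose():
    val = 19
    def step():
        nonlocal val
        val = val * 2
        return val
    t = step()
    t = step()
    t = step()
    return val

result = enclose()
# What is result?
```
152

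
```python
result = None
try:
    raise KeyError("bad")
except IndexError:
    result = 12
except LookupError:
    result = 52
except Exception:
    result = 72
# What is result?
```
52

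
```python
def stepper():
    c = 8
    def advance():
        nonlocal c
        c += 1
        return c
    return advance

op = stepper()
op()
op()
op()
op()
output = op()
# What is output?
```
13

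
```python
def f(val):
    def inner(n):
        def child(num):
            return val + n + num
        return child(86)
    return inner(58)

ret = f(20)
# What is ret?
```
164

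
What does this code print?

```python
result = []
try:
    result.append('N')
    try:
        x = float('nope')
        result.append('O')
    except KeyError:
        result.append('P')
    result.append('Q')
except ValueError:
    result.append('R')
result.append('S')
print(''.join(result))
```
NRS

Inner handler doesn't match, propagates to outer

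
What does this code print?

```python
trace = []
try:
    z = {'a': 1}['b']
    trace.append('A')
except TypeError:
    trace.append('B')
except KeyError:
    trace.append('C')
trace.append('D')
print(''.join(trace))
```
CD

KeyError is caught by its specific handler, not TypeError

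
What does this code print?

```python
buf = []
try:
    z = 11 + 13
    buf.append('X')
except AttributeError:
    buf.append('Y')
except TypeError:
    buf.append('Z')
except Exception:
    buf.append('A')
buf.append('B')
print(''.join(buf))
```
XB

No exception, try block completes normally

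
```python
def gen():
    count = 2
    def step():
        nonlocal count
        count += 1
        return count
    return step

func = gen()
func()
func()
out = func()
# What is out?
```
5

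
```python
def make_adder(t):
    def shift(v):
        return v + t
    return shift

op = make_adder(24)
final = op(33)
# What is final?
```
57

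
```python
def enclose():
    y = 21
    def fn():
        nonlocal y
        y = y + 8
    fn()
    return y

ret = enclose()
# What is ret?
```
29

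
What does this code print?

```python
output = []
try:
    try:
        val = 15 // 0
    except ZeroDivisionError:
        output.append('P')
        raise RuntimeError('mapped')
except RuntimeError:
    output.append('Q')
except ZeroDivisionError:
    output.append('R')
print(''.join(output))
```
PQ

New RuntimeError raised, caught by outer RuntimeError handler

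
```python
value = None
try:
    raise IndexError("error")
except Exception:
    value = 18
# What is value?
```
18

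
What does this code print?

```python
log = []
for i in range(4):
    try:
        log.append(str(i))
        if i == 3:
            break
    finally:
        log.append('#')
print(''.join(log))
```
0#1#2#3#

finally runs even when breaking out of loop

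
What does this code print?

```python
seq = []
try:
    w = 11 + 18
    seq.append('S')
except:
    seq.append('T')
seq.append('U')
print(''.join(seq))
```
SU

No exception, try block completes normally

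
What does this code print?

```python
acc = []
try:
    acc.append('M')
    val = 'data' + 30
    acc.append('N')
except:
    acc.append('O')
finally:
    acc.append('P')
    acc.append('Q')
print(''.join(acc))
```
MOPQ

Code before exception runs, then except, then all of finally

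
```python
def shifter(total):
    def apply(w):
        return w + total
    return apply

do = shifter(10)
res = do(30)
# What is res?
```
40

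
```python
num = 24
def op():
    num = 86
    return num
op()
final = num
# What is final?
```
24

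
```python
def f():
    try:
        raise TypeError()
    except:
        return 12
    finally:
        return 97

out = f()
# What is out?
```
97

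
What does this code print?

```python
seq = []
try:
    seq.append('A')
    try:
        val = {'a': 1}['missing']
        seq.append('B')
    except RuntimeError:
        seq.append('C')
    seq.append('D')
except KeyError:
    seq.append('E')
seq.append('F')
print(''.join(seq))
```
AEF

Inner handler doesn't match, propagates to outer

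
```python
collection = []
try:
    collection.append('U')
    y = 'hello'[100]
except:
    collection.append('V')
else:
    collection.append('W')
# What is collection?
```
['U', 'V']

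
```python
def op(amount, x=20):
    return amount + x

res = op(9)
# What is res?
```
29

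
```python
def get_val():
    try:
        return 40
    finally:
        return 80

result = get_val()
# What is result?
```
80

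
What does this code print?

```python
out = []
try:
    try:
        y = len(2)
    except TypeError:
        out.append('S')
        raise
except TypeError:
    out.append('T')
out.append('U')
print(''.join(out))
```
STU

raise without argument re-raises current exception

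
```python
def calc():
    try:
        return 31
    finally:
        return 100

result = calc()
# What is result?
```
100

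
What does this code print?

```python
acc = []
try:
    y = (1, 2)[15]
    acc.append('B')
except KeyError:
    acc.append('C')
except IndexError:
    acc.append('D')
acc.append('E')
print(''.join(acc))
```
DE

IndexError is caught by its specific handler, not KeyError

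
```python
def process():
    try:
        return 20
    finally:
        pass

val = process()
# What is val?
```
20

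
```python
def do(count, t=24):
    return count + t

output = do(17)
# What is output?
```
41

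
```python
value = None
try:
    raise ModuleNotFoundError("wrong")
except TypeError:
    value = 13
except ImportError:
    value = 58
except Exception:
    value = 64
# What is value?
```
58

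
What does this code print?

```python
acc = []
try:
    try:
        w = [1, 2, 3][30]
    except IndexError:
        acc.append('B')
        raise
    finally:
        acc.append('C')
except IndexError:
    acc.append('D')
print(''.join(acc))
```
BCD

finally runs before re-raised exception propagates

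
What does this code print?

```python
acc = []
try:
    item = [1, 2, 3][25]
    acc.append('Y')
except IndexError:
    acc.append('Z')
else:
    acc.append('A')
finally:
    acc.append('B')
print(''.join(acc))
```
ZB

Exception: except runs, else skipped, finally runs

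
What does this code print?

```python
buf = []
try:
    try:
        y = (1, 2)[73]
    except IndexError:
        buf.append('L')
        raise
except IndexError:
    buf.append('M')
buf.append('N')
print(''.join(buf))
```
LMN

raise without argument re-raises current exception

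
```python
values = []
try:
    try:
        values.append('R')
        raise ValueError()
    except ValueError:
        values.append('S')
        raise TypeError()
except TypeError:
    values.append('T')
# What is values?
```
['R', 'S', 'T']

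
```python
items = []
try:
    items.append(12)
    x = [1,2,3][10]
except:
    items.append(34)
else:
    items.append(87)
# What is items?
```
[12, 34]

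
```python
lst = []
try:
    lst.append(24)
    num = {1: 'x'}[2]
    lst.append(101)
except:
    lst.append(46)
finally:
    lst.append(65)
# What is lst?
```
[24, 46, 65]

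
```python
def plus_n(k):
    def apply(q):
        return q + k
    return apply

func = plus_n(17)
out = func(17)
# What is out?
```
34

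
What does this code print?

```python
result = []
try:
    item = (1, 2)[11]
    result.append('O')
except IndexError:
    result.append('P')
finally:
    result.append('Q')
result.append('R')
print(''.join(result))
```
PQR

finally always runs, even after exception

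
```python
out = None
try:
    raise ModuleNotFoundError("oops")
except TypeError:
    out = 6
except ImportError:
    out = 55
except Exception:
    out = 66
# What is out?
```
55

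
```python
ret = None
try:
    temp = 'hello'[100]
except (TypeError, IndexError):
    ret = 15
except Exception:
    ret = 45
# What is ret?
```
15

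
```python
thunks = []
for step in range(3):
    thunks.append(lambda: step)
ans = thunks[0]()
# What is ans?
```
2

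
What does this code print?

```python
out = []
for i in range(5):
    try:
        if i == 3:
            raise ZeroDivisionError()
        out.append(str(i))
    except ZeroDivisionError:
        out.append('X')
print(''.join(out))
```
012X4

Exception on i=3 caught, loop continues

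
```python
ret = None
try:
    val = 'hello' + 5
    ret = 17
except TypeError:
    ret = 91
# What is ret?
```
91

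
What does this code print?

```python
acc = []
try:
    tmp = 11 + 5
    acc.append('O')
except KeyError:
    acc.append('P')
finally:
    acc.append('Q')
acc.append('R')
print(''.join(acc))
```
OQR

finally runs after normal execution too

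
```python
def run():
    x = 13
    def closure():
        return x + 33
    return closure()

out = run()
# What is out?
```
46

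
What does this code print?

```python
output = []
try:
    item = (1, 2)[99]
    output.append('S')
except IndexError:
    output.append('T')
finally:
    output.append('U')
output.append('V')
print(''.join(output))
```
TUV

finally always runs, even after exception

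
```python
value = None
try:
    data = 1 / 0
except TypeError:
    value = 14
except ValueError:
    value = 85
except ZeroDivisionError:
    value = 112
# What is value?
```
112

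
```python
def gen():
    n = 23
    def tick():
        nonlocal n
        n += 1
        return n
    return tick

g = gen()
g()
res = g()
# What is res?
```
25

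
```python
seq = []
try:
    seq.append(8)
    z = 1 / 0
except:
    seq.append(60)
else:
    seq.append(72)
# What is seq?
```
[8, 60]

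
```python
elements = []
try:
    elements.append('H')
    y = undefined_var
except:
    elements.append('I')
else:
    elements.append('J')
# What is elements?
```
['H', 'I']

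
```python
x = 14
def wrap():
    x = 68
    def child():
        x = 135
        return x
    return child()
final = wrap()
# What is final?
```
135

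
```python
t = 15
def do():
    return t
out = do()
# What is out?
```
15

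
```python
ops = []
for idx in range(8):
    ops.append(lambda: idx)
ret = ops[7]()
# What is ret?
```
7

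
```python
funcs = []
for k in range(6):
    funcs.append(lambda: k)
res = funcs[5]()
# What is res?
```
5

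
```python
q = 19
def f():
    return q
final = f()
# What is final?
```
19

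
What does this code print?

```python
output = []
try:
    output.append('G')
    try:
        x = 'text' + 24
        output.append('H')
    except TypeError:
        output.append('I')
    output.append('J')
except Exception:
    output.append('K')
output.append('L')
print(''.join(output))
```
GIJL

Inner exception caught by inner handler, outer continues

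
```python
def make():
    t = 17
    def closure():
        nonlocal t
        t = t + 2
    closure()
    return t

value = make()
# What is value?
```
19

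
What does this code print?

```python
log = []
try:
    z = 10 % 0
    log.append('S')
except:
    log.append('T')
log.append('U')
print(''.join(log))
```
TU

Exception raised in try, caught by bare except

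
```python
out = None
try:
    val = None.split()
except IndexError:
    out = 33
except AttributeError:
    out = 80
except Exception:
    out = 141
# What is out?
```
80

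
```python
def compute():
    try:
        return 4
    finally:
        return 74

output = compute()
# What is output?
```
74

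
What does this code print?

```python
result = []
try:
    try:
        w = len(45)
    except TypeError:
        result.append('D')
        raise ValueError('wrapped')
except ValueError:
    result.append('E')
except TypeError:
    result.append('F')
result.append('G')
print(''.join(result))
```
DEG

ValueError raised and caught, original TypeError not re-raised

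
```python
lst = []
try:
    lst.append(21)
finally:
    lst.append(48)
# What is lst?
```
[21, 48]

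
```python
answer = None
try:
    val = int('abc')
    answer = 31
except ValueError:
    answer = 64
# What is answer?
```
64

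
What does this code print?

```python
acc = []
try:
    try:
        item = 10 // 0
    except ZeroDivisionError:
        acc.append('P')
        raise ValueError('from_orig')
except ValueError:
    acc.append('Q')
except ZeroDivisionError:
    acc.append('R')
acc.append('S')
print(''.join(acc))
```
PQS

ValueError raised and caught, original ZeroDivisionError not re-raised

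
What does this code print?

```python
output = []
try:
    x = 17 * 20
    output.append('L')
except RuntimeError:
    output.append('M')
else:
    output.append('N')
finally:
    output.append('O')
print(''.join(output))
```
LNO

else runs before finally when no exception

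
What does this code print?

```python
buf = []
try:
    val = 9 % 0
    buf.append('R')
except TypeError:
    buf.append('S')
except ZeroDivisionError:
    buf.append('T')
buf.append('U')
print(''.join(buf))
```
TU

ZeroDivisionError is caught by its specific handler, not TypeError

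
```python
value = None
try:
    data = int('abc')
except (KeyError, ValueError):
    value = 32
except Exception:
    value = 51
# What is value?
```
32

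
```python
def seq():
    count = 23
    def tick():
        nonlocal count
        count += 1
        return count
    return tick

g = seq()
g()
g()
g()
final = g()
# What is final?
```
27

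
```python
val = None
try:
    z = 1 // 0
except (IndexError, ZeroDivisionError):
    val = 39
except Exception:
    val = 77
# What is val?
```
39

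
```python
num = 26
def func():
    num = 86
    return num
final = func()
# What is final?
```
86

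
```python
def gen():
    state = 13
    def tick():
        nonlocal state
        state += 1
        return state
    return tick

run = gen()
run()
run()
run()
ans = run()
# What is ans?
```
17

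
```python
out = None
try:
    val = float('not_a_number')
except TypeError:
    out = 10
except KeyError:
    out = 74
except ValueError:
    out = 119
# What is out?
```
119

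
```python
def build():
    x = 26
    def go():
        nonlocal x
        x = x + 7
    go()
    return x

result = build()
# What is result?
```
33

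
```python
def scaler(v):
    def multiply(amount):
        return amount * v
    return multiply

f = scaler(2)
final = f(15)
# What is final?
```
30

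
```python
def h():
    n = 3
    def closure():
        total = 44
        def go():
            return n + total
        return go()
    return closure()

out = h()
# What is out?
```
47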